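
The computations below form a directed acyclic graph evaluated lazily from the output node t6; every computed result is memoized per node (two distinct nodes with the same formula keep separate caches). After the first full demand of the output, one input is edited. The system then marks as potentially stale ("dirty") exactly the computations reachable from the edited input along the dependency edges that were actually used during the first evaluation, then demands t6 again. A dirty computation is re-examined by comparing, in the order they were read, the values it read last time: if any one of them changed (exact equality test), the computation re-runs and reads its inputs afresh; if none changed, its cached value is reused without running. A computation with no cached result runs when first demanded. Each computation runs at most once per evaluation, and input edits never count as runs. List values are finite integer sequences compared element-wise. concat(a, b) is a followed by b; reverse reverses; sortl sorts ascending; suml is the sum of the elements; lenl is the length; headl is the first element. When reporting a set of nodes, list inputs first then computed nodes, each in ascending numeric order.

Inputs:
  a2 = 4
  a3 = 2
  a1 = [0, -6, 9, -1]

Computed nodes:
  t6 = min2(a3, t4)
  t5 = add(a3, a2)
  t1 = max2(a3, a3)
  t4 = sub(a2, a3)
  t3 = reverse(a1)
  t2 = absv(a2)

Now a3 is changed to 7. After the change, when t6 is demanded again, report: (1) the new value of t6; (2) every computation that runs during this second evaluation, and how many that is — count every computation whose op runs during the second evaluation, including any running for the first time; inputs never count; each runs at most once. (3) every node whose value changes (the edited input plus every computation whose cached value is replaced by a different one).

Demanding t6 again yields -3.
2 computations run: t4, t6.
The nodes whose values change: a3, t4, t6.

First demand of the output computes:
  t4 = sub(4, 2) = 2
  t6 = min2(2, 2) = 2

After the edit, cleaning proceeds:
  t4: a read changed (a3 2->7) — executes, giving -3.
  t6: a read changed (a3 2->7; t4 2->-3) — executes, giving -3.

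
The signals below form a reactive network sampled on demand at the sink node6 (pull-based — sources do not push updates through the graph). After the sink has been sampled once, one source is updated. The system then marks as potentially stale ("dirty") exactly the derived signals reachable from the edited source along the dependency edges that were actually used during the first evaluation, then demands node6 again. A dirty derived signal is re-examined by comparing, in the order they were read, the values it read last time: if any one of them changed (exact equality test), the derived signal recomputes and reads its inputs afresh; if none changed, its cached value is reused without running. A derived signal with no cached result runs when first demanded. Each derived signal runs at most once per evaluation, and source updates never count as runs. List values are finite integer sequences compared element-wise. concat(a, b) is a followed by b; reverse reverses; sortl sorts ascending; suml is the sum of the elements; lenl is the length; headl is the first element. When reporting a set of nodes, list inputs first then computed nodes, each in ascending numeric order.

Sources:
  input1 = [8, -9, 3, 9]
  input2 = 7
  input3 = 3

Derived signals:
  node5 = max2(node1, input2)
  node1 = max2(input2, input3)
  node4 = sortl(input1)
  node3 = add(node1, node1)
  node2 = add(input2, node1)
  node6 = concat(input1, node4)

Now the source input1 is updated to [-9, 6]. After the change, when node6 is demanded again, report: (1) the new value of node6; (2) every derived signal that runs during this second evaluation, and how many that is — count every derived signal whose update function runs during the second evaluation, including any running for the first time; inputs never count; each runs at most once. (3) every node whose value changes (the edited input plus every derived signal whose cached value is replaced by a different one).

Initial pass — values computed on the first demand:
  node4 = sortl([8, -9, 3, 9]) = [-9, 3, 8, 9]
  node6 = concat([8, -9, 3, 9], [-9, 3, 8, 9]) = [8, -9, 3, 9, -9, 3, 8, 9]

Second demand — change propagation:
  node4: re-runs because input1 [8, -9, 3, 9]->[-9, 6]; new result [-9, 6].
  node6: re-runs because input1 [8, -9, 3, 9]->[-9, 6]; node4 [-9, 3, 8, 9]->[-9, 6]; new result [-9, 6, -9, 6].

node6 now evaluates to [-9, 6, -9, 6].
Run set: node4, node6 (2 run).
Changed values: input1, node4, node6.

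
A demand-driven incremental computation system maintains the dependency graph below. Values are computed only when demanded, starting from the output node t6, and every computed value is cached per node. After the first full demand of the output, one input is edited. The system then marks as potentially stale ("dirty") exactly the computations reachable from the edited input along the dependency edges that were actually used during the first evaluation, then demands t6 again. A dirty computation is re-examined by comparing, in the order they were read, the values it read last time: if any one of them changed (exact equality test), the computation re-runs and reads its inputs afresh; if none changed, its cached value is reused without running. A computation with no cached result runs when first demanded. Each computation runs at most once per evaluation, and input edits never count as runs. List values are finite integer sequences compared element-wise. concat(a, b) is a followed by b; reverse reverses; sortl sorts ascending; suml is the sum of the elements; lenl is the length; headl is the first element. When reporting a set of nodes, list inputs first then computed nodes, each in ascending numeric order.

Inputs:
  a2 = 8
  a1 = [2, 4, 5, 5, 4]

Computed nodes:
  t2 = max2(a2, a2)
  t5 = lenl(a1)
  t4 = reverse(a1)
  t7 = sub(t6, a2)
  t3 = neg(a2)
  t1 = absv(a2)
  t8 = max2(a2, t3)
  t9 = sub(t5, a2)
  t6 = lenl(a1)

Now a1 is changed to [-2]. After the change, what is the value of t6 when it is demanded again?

New value of t6: 1.

First evaluation (everything demanded from the output):
  t6 = lenl([2, 4, 5, 5, 4]) = 5

Propagation after the edit:
  t6: runs — a1 [2, 4, 5, 5, 4]->[-2]; result 1.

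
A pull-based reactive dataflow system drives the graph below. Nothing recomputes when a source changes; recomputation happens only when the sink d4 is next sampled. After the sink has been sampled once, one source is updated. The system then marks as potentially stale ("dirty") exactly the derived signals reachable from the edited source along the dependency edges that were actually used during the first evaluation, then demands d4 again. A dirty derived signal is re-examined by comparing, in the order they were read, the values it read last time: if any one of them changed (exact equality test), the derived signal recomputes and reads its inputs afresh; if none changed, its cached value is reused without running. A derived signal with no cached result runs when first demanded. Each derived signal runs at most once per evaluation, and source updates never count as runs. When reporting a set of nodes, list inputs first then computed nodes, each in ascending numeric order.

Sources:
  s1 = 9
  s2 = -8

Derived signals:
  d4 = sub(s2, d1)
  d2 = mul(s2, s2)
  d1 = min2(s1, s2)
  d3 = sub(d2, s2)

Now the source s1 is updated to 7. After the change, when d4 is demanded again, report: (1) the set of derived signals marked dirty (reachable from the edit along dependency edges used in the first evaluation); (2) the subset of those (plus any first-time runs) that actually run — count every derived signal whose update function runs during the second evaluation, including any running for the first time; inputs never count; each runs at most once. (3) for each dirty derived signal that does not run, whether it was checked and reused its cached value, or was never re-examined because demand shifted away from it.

Marked dirty: d1, d4.
Derived signals that run: d1 — 1 in total.
Checked but reused from cache: d4.
Key observation: the change is absorbed at d1 — it re-runs but produces the same value, and the output's value is unchanged.

First evaluation (everything demanded from the output):
  d1 = min2(9, -8) = -8
  d4 = sub(-8, -8) = 0

Propagation after the edit:
  d1: runs — s1 9->7; result -8 (same value as before).
  d4: checked — values it read are unchanged (s2 unchanged, d1 unchanged); reused cached 0 without running.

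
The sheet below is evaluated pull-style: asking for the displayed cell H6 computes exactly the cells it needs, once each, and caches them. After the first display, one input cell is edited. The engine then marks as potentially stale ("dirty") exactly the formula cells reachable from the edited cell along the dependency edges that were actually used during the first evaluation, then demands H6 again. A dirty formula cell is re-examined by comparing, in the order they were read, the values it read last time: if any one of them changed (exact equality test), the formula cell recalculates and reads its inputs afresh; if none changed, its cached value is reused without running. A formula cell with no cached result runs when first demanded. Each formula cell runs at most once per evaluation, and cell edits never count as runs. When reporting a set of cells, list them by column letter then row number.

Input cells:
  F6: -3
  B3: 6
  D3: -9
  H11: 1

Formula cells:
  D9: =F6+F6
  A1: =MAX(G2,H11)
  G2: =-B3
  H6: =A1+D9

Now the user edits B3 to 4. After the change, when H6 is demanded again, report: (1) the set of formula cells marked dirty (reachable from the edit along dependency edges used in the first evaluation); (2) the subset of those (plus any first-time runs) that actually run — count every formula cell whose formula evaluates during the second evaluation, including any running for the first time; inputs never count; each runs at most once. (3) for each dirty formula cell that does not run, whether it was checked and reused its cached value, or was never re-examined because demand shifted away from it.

First demand of the output computes:
  D9 = -3 + -3 = -6
  G2 = -(6) = -6
  A1 = MAX(-6, 1) = 1
  H6 = 1 + -6 = -5

After the edit, cleaning proceeds:
  G2: a read changed (B3 6->4) — executes, giving -4.
  A1: a read changed (G2 -6->-4) — executes, giving 1 — identical to its old value.
  H6: dirty, but its reads are unchanged (A1 unchanged, D9 unchanged); cached -5 stands.

Note the absorption at A1: it re-runs yet its value is the same, leaving the output's value untouched.

The edit dirties: A1, G2, H6.
2 formula cells run: A1, G2.
Cache hits after checking: H6.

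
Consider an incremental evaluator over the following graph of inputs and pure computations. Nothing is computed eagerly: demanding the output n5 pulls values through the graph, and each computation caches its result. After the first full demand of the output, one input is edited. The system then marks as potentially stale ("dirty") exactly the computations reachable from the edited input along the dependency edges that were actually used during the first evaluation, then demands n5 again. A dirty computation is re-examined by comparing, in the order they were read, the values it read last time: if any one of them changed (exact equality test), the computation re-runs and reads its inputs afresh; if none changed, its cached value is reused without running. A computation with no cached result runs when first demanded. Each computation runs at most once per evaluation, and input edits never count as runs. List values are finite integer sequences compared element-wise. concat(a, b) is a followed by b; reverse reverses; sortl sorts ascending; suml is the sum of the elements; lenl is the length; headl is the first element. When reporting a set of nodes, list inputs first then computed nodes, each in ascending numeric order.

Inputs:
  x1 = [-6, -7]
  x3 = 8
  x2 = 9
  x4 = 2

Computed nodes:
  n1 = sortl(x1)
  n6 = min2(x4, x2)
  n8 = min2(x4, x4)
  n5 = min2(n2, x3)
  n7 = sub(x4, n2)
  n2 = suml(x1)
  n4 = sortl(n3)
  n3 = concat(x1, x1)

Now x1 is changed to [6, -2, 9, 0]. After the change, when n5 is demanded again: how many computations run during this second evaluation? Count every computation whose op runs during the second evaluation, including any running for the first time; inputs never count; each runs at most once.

Run set: n2, n5 (2 run).

Initial pass — values computed on the first demand:
  n2 = suml([-6, -7]) = -13
  n5 = min2(-13, 8) = -13

Second demand — change propagation:
  n2: re-runs because x1 [-6, -7]->[6, -2, 9, 0]; new result 13.
  n5: re-runs because n2 -13->13; new result 8.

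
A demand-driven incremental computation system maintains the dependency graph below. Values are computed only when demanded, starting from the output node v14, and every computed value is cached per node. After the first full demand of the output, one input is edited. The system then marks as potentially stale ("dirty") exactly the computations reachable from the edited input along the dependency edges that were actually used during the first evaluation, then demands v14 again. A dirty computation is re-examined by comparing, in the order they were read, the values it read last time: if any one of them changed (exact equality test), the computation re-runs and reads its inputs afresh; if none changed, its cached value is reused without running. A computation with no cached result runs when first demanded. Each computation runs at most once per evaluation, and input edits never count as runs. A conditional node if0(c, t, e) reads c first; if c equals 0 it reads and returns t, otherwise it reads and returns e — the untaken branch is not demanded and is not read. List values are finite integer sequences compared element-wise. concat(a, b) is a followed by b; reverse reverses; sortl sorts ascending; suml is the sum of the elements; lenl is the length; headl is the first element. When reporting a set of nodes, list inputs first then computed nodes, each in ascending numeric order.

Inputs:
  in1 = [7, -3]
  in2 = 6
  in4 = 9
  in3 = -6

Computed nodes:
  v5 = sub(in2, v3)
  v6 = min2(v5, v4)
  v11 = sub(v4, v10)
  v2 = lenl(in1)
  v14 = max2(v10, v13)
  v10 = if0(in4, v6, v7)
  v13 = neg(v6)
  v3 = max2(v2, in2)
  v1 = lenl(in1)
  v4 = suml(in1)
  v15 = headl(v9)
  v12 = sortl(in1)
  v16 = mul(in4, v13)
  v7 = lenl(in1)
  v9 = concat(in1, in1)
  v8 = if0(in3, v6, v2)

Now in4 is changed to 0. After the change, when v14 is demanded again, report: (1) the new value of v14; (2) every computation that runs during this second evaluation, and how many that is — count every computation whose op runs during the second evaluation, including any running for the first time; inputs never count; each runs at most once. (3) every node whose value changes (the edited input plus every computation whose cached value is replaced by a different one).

New value of v14: 0.
Computations that run: v10, v14 — 2 in total.
Values that change: in4, v10, v14.

First evaluation (everything demanded from the output):
  v2 = lenl([7, -3]) = 2
  v3 = max2(2, 6) = 6
  v4 = suml([7, -3]) = 4
  v5 = sub(6, 6) = 0
  v6 = min2(0, 4) = 0
  v7 = lenl([7, -3]) = 2
  v10 = if0(in4=9 -> else branch v7) = 2
  v13 = neg(0) = 0
  v14 = max2(2, 0) = 2

Propagation after the edit:
  v10: runs — in4 9->0; result 0.
  v14: runs — v10 2->0; result 0.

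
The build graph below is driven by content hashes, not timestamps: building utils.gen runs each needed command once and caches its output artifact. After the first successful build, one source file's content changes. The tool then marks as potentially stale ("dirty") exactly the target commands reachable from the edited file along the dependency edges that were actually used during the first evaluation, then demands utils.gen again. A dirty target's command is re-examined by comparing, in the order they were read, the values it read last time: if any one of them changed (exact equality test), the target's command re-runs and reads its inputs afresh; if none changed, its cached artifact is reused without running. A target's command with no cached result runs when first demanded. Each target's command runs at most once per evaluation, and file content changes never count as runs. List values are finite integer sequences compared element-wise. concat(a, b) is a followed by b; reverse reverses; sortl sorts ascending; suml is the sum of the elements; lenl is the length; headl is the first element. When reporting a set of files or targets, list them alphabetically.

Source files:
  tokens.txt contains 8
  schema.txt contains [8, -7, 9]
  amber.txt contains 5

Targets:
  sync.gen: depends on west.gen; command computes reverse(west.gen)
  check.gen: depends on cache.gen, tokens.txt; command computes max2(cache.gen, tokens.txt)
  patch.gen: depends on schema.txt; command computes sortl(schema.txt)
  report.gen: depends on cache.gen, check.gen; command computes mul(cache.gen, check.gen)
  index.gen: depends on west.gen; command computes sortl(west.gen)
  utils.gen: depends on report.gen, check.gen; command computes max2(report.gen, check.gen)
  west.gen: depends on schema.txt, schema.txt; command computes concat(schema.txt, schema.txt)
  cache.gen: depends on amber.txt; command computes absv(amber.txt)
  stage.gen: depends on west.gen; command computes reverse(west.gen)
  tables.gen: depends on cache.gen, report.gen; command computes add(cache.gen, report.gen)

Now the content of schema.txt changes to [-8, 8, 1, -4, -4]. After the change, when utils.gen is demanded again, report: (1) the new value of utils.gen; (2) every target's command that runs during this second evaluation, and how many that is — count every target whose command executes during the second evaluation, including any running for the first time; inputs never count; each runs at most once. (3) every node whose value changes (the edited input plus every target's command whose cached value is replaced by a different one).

utils.gen now evaluates to 40.
Run set: none (0 run).
Changed values: schema.txt.
The important point: nothing the output needs ever reads schema.txt, so the edit is invisible to it.

Initial pass — values computed on the first demand:
  cache.gen = absv(5) = 5
  check.gen = max2(5, 8) = 8
  report.gen = mul(5, 8) = 40
  utils.gen = max2(40, 8) = 40

Second demand — change propagation:
  no demanded computation ever read schema.txt, so the edit dirties nothing and nothing runs.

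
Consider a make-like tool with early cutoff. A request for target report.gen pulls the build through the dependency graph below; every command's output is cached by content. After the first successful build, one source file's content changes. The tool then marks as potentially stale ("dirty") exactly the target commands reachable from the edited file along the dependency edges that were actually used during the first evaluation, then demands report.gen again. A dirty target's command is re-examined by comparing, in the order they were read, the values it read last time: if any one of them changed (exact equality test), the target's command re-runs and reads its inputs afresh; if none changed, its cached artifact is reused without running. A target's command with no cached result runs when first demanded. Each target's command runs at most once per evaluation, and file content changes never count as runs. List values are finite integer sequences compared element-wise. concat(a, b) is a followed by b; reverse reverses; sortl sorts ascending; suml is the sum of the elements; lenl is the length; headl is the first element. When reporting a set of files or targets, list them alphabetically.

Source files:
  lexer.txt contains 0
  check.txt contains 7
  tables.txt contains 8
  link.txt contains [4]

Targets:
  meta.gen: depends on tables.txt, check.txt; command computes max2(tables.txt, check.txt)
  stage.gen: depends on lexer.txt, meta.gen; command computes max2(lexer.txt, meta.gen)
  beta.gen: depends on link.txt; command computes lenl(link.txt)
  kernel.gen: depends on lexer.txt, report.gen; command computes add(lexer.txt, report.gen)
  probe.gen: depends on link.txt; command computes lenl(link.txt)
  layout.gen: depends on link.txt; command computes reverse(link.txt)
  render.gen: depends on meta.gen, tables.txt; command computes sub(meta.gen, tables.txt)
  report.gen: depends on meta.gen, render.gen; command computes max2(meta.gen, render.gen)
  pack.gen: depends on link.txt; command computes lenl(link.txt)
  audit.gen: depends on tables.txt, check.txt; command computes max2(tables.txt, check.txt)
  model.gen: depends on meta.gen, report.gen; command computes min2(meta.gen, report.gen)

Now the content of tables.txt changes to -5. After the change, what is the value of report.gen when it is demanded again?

First demand of the output computes:
  meta.gen = max2(8, 7) = 8
  render.gen = sub(8, 8) = 0
  report.gen = max2(8, 0) = 8

After the edit, cleaning proceeds:
  meta.gen: a read changed (tables.txt 8->-5) — executes, giving 7.
  render.gen: a read changed (meta.gen 8->7; tables.txt 8->-5) — executes, giving 12.
  report.gen: a read changed (meta.gen 8->7; render.gen 0->12) — executes, giving 12.

Demanding report.gen again yields 12.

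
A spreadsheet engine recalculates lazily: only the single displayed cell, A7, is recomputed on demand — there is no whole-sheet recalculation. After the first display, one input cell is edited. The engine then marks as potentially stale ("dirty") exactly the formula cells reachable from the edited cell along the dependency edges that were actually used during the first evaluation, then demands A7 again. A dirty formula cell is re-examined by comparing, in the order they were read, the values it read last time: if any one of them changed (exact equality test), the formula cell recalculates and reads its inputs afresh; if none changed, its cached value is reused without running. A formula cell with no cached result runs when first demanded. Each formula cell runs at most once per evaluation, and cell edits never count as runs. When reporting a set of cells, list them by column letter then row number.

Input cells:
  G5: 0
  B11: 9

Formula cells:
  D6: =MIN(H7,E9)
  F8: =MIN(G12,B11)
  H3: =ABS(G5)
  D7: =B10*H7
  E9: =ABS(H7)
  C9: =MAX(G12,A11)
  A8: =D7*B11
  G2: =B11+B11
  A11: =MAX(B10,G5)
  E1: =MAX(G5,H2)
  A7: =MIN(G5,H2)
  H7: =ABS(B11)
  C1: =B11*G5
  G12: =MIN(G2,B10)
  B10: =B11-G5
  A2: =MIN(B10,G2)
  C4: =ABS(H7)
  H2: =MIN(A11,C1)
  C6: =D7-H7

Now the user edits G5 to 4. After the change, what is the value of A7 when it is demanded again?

First evaluation (everything demanded from the output):
  B10 = 9 - 0 = 9
  A11 = MAX(9, 0) = 9
  C1 = 9 * 0 = 0
  H2 = MIN(9, 0) = 0
  A7 = MIN(0, 0) = 0

Propagation after the edit:
  B10: runs — G5 0->4; result 5.
  A11: runs — B10 9->5; G5 0->4; result 5.
  C1: runs — G5 0->4; result 36.
  H2: runs — A11 9->5; C1 0->36; result 5.
  A7: runs — G5 0->4; H2 0->5; result 4.

New value of A7: 4.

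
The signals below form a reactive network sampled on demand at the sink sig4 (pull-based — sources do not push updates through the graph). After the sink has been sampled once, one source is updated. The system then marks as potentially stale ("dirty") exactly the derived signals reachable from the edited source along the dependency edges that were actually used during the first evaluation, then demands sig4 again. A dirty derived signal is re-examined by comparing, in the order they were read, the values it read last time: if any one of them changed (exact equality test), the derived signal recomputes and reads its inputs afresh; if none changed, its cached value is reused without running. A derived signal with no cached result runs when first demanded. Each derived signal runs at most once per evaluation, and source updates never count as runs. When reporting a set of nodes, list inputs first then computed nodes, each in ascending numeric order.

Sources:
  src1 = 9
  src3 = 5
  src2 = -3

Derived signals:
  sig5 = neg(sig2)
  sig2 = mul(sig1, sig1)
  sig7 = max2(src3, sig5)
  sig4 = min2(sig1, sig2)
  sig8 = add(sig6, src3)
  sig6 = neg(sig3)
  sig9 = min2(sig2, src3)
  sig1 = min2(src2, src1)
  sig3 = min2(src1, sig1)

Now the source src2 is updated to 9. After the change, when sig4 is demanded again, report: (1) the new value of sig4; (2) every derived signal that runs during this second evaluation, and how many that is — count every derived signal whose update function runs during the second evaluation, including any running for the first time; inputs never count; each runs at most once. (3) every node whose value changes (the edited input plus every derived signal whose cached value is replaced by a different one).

sig4 now evaluates to 9.
Run set: sig1, sig2, sig4 (3 run).
Changed values: src2, sig1, sig2, sig4.

Initial pass — values computed on the first demand:
  sig1 = min2(-3, 9) = -3
  sig2 = mul(-3, -3) = 9
  sig4 = min2(-3, 9) = -3

Second demand — change propagation:
  sig1: re-runs because src2 -3->9; new result 9.
  sig2: re-runs because sig1 -3->9; sig1 -3->9; new result 81.
  sig4: re-runs because sig1 -3->9; sig2 9->81; new result 9.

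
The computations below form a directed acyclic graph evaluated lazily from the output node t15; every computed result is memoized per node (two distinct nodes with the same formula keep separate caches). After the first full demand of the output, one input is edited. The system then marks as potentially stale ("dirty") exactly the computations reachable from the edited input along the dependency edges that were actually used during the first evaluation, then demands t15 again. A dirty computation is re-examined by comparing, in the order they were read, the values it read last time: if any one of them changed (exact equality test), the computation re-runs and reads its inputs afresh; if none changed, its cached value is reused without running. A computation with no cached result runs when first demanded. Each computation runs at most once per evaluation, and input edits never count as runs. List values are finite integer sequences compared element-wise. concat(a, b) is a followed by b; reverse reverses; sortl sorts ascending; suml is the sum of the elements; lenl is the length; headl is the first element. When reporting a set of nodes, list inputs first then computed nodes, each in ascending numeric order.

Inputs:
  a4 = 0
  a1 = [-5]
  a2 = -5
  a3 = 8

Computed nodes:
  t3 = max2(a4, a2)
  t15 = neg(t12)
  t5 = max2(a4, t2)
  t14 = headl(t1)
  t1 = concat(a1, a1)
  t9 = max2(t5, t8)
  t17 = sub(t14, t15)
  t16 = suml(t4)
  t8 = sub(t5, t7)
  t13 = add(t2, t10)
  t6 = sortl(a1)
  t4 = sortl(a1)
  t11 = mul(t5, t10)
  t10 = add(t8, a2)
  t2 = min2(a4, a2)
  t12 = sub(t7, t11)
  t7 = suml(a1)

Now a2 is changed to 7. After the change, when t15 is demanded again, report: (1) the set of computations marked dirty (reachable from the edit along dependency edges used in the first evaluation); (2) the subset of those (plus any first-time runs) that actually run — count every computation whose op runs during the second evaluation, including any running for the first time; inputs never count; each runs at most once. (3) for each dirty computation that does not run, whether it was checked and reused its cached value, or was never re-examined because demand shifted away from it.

The edit dirties: t2, t5, t8, t10, t11, t12, t15.
4 computations run: t2, t5, t10, t11.
Cache hits after checking: t8, t12, t15.
Note where the cutoff bites: t8 is checked, finds nothing changed, and keeps its cache.

First demand of the output computes:
  t2 = min2(0, -5) = -5
  t5 = max2(0, -5) = 0
  t7 = suml([-5]) = -5
  t8 = sub(0, -5) = 5
  t10 = add(5, -5) = 0
  t11 = mul(0, 0) = 0
  t12 = sub(-5, 0) = -5
  t15 = neg(-5) = 5

After the edit, cleaning proceeds:
  t2: a read changed (a2 -5->7) — executes, giving 0.
  t5: a read changed (t2 -5->0) — executes, giving 0 — identical to its old value.
  t8: dirty, but its reads are unchanged (t5 unchanged, t7 unchanged); cached 5 stands.
  t10: a read changed (a2 -5->7) — executes, giving 12.
  t11: a read changed (t10 0->12) — executes, giving 0 — identical to its old value.
  t12: dirty, but its reads are unchanged (t7 unchanged, t11 unchanged); cached -5 stands.
  t15: dirty, but its reads are unchanged (t12 unchanged); cached 5 stands.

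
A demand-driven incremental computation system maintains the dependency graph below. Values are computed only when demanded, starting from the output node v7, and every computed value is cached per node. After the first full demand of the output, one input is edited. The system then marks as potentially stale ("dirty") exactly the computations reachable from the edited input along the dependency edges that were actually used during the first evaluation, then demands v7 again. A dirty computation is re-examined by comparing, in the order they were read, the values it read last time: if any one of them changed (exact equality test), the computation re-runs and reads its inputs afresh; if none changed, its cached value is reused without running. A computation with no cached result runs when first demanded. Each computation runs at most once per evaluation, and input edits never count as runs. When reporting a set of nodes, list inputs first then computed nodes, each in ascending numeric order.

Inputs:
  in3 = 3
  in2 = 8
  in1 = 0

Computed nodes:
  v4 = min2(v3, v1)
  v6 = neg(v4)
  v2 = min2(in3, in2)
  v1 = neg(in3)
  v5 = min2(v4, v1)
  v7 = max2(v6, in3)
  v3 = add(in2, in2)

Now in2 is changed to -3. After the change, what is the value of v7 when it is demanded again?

New value of v7: 6.

First evaluation (everything demanded from the output):
  v1 = neg(3) = -3
  v3 = add(8, 8) = 16
  v4 = min2(16, -3) = -3
  v6 = neg(-3) = 3
  v7 = max2(3, 3) = 3

Propagation after the edit:
  v3: runs — in2 8->-3; in2 8->-3; result -6.
  v4: runs — v3 16->-6; result -6.
  v6: runs — v4 -3->-6; result 6.
  v7: runs — v6 3->6; result 6.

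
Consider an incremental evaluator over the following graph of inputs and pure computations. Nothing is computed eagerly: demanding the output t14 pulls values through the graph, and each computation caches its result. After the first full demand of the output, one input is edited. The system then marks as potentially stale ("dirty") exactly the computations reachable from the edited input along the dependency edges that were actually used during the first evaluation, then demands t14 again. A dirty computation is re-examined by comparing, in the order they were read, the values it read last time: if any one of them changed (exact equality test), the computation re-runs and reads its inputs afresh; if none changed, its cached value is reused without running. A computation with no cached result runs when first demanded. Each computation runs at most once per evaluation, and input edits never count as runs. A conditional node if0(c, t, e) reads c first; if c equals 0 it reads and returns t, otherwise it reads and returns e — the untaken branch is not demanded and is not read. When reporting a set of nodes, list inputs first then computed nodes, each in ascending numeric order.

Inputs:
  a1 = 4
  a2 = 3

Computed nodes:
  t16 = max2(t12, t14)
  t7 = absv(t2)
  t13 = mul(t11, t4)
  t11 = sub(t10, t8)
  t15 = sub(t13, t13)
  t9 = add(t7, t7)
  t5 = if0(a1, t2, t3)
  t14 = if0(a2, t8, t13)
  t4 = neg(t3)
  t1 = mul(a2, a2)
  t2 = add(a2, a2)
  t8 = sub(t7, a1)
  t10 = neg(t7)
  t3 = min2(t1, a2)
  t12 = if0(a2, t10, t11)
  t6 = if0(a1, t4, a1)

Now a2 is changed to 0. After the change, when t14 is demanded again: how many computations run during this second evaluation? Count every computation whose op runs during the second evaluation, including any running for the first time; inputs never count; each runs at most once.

Initial pass — values computed on the first demand:
  t1 = mul(3, 3) = 9
  t2 = add(3, 3) = 6
  t3 = min2(9, 3) = 3
  t4 = neg(3) = -3
  t7 = absv(6) = 6
  t8 = sub(6, 4) = 2
  t10 = neg(6) = -6
  t11 = sub(-6, 2) = -8
  t13 = mul(-8, -3) = 24
  t14 = if0(a2=3 -> else branch t13) = 24

Second demand — change propagation:
  t1: dirty yet unreached — the second evaluation never asks for it.
  t2: re-runs because a2 3->0; a2 3->0; new result 0.
  t3: dirty yet unreached — the second evaluation never asks for it.
  t4: dirty yet unreached — the second evaluation never asks for it.
  t7: re-runs because t2 6->0; new result 0.
  t8: re-runs because t7 6->0; new result -4.
  t10: dirty yet unreached — the second evaluation never asks for it.
  t11: dirty yet unreached — the second evaluation never asks for it.
  t13: dirty yet unreached — the second evaluation never asks for it.
  t14: re-runs because a2 3->0; new result -4.

The important point: the flipped condition redirects demand; t1, t3, t4, t10, t11, t13 are left stale, never re-checked.

Run set: t2, t7, t8, t14 (4 run).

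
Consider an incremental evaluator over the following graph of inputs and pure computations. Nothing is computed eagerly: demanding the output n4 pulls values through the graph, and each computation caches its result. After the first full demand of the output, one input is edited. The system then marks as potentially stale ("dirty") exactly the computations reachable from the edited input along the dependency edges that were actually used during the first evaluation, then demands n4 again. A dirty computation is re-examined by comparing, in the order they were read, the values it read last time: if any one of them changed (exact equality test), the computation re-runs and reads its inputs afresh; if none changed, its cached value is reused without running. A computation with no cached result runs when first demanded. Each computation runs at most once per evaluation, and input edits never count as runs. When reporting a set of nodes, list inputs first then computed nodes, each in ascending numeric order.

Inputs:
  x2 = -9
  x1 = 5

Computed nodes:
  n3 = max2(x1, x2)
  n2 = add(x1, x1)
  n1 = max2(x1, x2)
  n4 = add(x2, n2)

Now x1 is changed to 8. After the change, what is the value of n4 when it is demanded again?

n4 now evaluates to 7.

Initial pass — values computed on the first demand:
  n2 = add(5, 5) = 10
  n4 = add(-9, 10) = 1

Second demand — change propagation:
  n2: re-runs because x1 5->8; x1 5->8; new result 16.
  n4: re-runs because n2 10->16; new result 7.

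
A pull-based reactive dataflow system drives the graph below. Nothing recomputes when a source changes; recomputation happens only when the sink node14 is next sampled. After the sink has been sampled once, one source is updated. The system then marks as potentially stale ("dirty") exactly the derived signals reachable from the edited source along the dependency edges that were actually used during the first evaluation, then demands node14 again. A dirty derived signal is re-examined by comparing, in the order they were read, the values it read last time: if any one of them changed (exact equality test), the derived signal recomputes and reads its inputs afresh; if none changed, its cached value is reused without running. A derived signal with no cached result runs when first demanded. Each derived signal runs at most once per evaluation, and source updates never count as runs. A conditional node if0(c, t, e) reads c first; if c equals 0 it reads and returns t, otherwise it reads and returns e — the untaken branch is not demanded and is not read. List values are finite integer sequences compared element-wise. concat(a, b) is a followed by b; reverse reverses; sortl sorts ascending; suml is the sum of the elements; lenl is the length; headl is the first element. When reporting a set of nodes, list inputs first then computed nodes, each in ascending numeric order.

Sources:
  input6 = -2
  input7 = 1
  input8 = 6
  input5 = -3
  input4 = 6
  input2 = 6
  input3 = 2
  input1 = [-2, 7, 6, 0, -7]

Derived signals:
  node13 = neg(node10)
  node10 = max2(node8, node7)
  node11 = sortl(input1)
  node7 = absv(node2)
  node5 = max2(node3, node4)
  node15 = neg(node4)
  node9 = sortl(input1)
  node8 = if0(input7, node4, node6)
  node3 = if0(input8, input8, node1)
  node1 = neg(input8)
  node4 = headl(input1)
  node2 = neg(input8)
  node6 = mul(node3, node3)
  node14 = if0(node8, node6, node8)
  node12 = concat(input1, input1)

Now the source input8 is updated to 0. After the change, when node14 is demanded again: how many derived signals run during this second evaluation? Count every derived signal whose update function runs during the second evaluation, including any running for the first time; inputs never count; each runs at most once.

Derived signals that run: node3, node6, node8, node14 — 4 in total.
Key observation: a condition flipped, so demand moved to the other branch — node1 is never re-examined.

First evaluation (everything demanded from the output):
  node1 = neg(6) = -6
  node3 = if0(input8=6 -> else branch node1) = -6
  node6 = mul(-6, -6) = 36
  node8 = if0(input7=1 -> else branch node6) = 36
  node14 = if0(node8=36 -> else branch node8) = 36

Propagation after the edit:
  node1: marked dirty but never re-examined — demand shifted away from it.
  node3: runs — input8 6->0; result 0.
  node6: runs — node3 -6->0; node3 -6->0; result 0.
  node8: runs — node6 36->0; result 0.
  node14: runs — node8 36->0; node8 36->0; result 0.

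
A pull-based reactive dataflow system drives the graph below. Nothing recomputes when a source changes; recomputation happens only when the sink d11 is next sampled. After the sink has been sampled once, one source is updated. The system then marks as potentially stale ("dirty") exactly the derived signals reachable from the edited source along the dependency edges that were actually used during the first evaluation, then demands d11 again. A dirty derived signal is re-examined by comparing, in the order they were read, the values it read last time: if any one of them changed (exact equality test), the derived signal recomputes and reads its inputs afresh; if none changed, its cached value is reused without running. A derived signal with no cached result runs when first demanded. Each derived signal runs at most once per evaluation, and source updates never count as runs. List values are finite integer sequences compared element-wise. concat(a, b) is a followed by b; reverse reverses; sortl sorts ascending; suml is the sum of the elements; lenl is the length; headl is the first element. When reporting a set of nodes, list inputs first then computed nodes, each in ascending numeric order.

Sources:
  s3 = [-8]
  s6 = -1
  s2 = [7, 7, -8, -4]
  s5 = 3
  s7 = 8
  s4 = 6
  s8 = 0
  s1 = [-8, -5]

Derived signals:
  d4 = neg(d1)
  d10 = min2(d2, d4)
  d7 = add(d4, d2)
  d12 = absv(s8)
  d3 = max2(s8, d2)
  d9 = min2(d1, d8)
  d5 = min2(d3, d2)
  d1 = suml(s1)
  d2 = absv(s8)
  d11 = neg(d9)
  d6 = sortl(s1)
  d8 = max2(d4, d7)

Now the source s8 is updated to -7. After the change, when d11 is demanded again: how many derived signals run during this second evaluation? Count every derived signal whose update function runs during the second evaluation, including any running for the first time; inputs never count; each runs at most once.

First evaluation (everything demanded from the output):
  d1 = suml([-8, -5]) = -13
  d2 = absv(0) = 0
  d4 = neg(-13) = 13
  d7 = add(13, 0) = 13
  d8 = max2(13, 13) = 13
  d9 = min2(-13, 13) = -13
  d11 = neg(-13) = 13

Propagation after the edit:
  d2: runs — s8 0->-7; result 7.
  d7: runs — d2 0->7; result 20.
  d8: runs — d7 13->20; result 20.
  d9: runs — d8 13->20; result -13 (same value as before).
  d11: checked — values it read are unchanged (d9 unchanged); reused cached 13 without running.

Key observation: the change is absorbed at d9 — it re-runs but produces the same value, and the output's value is unchanged.

Derived signals that run: d2, d7, d8, d9 — 4 in total.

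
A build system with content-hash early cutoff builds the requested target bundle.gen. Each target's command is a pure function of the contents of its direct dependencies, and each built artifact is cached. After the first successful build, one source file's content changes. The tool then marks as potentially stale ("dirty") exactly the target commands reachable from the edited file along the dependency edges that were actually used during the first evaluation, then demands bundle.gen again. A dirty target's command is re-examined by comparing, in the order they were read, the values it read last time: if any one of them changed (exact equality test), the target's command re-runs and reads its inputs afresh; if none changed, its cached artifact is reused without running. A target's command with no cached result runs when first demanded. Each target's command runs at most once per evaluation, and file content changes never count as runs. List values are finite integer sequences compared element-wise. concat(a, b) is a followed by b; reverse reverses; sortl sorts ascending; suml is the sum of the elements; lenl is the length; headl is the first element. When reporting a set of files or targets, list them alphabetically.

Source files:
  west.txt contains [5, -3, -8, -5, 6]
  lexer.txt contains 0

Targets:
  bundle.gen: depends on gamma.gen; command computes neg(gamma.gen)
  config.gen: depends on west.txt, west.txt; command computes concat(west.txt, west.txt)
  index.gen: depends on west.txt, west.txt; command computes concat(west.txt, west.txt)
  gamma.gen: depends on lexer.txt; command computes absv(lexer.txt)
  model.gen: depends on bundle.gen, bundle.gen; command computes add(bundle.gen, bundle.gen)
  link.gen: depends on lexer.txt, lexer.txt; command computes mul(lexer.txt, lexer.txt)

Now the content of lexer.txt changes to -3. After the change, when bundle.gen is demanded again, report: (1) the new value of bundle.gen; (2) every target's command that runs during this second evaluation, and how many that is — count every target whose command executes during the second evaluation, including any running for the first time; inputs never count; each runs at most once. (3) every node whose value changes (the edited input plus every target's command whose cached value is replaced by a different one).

New value of bundle.gen: -3.
Target commands that run: bundle.gen, gamma.gen — 2 in total.
Values that change: bundle.gen, gamma.gen, lexer.txt.

First evaluation (everything demanded from the output):
  gamma.gen = absv(0) = 0
  bundle.gen = neg(0) = 0

Propagation after the edit:
  gamma.gen: runs — lexer.txt 0->-3; result 3.
  bundle.gen: runs — gamma.gen 0->3; result -3.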